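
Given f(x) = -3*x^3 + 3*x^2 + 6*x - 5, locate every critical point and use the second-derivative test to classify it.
f'(x) = -9*x^2 + 6*x + 6

Solve f'(x) = 0:
  Factor: -9*x^2 + 6*x + 6 = -3*(3*x^2 - 2*x - 2); 3*x^2 - 2*x - 2 = 0 has no rational roots; quadratic formula: x = (2 ± √28)/6.
  ⇒ x = 1/3 - sqrt(7)/3 ≈ -0.5486, 1/3 + sqrt(7)/3 ≈ 1.2153

f''(x) = 6 - 18*x
Second-derivative test at each critical point:
  f''(-0.5486) = 15.8745 > 0 → local minimum
  f''(1.2153) = -15.8745 < 0 → local maximum

Critical points: x = 1/3 - sqrt(7)/3 ≈ -0.5486 (local minimum); x = 1/3 + sqrt(7)/3 ≈ 1.2153 (local maximum)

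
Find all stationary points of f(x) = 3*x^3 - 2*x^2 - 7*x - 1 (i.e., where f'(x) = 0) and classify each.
f'(x) = 9*x^2 - 4*x - 7

Solve f'(x) = 0:
  9*x^2 - 4*x - 7 = 0 has no rational roots; quadratic formula: x = (4 ± √268)/18.
  ⇒ x = 2/9 - sqrt(67)/9 ≈ -0.6873, 2/9 + sqrt(67)/9 ≈ 1.1317

f''(x) = 18*x - 4
Second-derivative test at each critical point:
  f''(-0.6873) = -16.3707 < 0 → local maximum
  f''(1.1317) = 16.3707 > 0 → local minimum

Critical points: x = 2/9 - sqrt(67)/9 ≈ -0.6873 (local maximum); x = 2/9 + sqrt(67)/9 ≈ 1.1317 (local minimum)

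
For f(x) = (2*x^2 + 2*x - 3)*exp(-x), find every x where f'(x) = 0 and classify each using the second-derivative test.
f'(x) = (-2*x^2 + 2*x + 5)*exp(-x)

Solve f'(x) = 0:
  f'(x) = (-2*x^2 + 2*x + 5)·exp(-x) and exp(-x) > 0 for every x, so f'(x) = 0 ⇔ -2*x^2 + 2*x + 5 = 0.
  2*x^2 - 2*x - 5 = 0 has no rational roots; quadratic formula: x = (2 ± √44)/4.
  ⇒ x = 1/2 - sqrt(11)/2 ≈ -1.1583, 1/2 + sqrt(11)/2 ≈ 2.1583

f''(x) = (2*x^2 - 6*x - 3)*exp(-x)
Second-derivative test at each critical point:
  f''(-1.1583) = 21.1239 > 0 → local minimum
  f''(2.1583) = -0.7663 < 0 → local maximum

Critical points: x = 1/2 - sqrt(11)/2 ≈ -1.1583 (local minimum); x = 1/2 + sqrt(11)/2 ≈ 2.1583 (local maximum)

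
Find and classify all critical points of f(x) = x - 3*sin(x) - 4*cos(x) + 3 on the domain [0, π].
f'(x) = 4*sin(x) - 3*cos(x) + 1

Solve f'(x) = 0 on [0, π]:
  f'(x) = 0 ⇔ 4*sin(x) - 3*cos(x) = -1. Write the left side as R·cos(x + φ) with R = √((-3)² + (-4)²) = 5, cos φ = -3/5, sin φ = -4/5; then cos(x + φ) = -1/5. Solve for x and keep the solutions lying in [0, π].
  ⇒ x = atan((-4 + 6*sqrt(6))/(3 + 8*sqrt(6))) ≈ 0.4421

f''(x) = 3*sin(x) + 4*cos(x)
Second-derivative test at each critical point:
  f''(0.4421) = 4.8990 > 0 → local minimum

Critical points: x = atan((-4 + 6*sqrt(6))/(3 + 8*sqrt(6))) ≈ 0.4421 (local minimum)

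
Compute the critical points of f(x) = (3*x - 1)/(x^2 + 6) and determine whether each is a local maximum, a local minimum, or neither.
f'(x) = (-3*x^2 + 2*x + 18)/(x^4 + 12*x^2 + 36)

Solve f'(x) = 0:
  f'(x) = -(3*x^2 - 2*x - 18)/(x^2 + 6)^2; the denominator is positive wherever f is defined, so f'(x) = 0 ⇔ -3*x^2 + 2*x + 18 = 0.
  3*x^2 - 2*x - 18 = 0 has no rational roots; quadratic formula: x = (2 ± √220)/6.
  ⇒ x = 1/3 - sqrt(55)/3 ≈ -2.1387, 1/3 + sqrt(55)/3 ≈ 2.8054

f''(x) = 2*(4*x^2*(3*x - 1) + (1 - 9*x)*(x^2 + 6))/(x^2 + 6)^3
Second-derivative test at each critical point:
  f''(-2.1387) = 0.1327 > 0 → local minimum
  f''(2.8054) = -0.0771 < 0 → local maximum

Critical points: x = 1/3 - sqrt(55)/3 ≈ -2.1387 (local minimum); x = 1/3 + sqrt(55)/3 ≈ 2.8054 (local maximum)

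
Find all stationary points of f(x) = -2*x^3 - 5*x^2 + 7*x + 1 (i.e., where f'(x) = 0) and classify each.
f'(x) = -6*x^2 - 10*x + 7

Solve f'(x) = 0:
  6*x^2 + 10*x - 7 = 0 has no rational roots; quadratic formula: x = (-10 ± √268)/12.
  ⇒ x = -sqrt(67)/6 - 5/6 ≈ -2.1976, -5/6 + sqrt(67)/6 ≈ 0.5309

f''(x) = -12*x - 10
Second-derivative test at each critical point:
  f''(-2.1976) = 16.3707 > 0 → local minimum
  f''(0.5309) = -16.3707 < 0 → local maximum

Critical points: x = -sqrt(67)/6 - 5/6 ≈ -2.1976 (local minimum); x = -5/6 + sqrt(67)/6 ≈ 0.5309 (local maximum)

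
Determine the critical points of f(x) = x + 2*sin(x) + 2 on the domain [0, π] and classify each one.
f'(x) = 2*cos(x) + 1

Solve f'(x) = 0 on [0, π]:
  f'(x) = 0 ⇔ cos(x) = -1/2, i.e. x = ±arccos(-1/2) + 2nπ; keep the solutions lying in [0, π].
  ⇒ x = 2*pi/3 ≈ 2.0944

f''(x) = -2*sin(x)
Second-derivative test at each critical point:
  f''(2.0944) = -1.7321 < 0 → local maximum

Critical points: x = 2*pi/3 ≈ 2.0944 (local maximum)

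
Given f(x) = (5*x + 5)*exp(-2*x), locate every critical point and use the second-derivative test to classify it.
f'(x) = 5*(-2*x - 1)*exp(-2*x)

Solve f'(x) = 0:
  f'(x) = (-10*x - 5)·exp(-2*x) and exp(-2*x) > 0 for every x, so f'(x) = 0 ⇔ -10*x - 5 = 0.
  Factor: -10*x - 5 = -5*(2*x + 1) = 0.
  ⇒ x = -1/2

f''(x) = 20*x*exp(-2*x)
Second-derivative test at each critical point:
  f''(-1/2) = -27.1828 < 0 → local maximum

Critical points: x = -1/2 (local maximum)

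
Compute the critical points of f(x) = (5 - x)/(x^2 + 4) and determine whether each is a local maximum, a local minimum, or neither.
f'(x) = (-x^2 + 2*x*(x - 5) - 4)/(x^2 + 4)^2

Solve f'(x) = 0:
  f'(x) = (x^2 - 10*x - 4)/(x^2 + 4)^2; the denominator is positive wherever f is defined, so f'(x) = 0 ⇔ x^2 - 10*x - 4 = 0.
  x^2 - 10*x - 4 = 0 has no rational roots; quadratic formula: x = (10 ± √116)/2.
  ⇒ x = 5 - sqrt(29) ≈ -0.3852, 5 + sqrt(29) ≈ 10.3852

f''(x) = 2*(4*x^2*(5 - x) + (3*x - 5)*(x^2 + 4))/(x^2 + 4)^3
Second-derivative test at each critical point:
  f''(-0.3852) = -0.6259 < 0 → local maximum
  f''(10.3852) = 0.0009 > 0 → local minimum

Critical points: x = 5 - sqrt(29) ≈ -0.3852 (local maximum); x = 5 + sqrt(29) ≈ 10.3852 (local minimum)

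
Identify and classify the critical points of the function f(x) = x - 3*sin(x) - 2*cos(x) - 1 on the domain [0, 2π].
f'(x) = 2*sin(x) - 3*cos(x) + 1

Solve f'(x) = 0 on [0, 2π]:
  f'(x) = 0 ⇔ 2*sin(x) - 3*cos(x) = -1. Write the left side as R·cos(x + φ) with R = √((-3)² + (-2)²) = sqrt(13), cos φ = -3*sqrt(13)/13, sin φ = -2*sqrt(13)/13; then cos(x + φ) = -sqrt(13)/13. Solve for x and keep the solutions lying in [0, 2π].
  ⇒ x = atan((-2 + 6*sqrt(3))/(3 + 4*sqrt(3))) ≈ 0.7018, atan((-6*sqrt(3) - 2)/(3 - 4*sqrt(3))) + pi ≈ 4.4054

f''(x) = 3*sin(x) + 2*cos(x)
Second-derivative test at each critical point:
  f''(0.7018) = 3.4641 > 0 → local minimum
  f''(4.4054) = -3.4641 < 0 → local maximum

Critical points: x = atan((-2 + 6*sqrt(3))/(3 + 4*sqrt(3))) ≈ 0.7018 (local minimum); x = atan((-6*sqrt(3) - 2)/(3 - 4*sqrt(3))) + pi ≈ 4.4054 (local maximum)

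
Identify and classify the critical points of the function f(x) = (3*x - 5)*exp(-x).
f'(x) = (8 - 3*x)*exp(-x)

Solve f'(x) = 0:
  f'(x) = (8 - 3*x)·exp(-x) and exp(-x) > 0 for every x, so f'(x) = 0 ⇔ 8 - 3*x = 0.
  8 - 3*x = 0.
  ⇒ x = 8/3

f''(x) = (3*x - 11)*exp(-x)
Second-derivative test at each critical point:
  f''(8/3) = -0.2085 < 0 → local maximum

Critical points: x = 8/3 (local maximum)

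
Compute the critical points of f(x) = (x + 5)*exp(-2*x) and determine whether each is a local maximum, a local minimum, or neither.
f'(x) = (-2*x - 9)*exp(-2*x)

Solve f'(x) = 0:
  f'(x) = (-2*x - 9)·exp(-2*x) and exp(-2*x) > 0 for every x, so f'(x) = 0 ⇔ -2*x - 9 = 0.
  -2*x - 9 = 0.
  ⇒ x = -9/2

f''(x) = 4*(x + 4)*exp(-2*x)
Second-derivative test at each critical point:
  f''(-9/2) = -16206.1679 < 0 → local maximum

Critical points: x = -9/2 (local maximum)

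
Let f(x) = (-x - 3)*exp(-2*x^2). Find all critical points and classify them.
f'(x) = (4*x*(x + 3) - 1)*exp(-2*x^2)

Solve f'(x) = 0:
  f'(x) = (4*x^2 + 12*x - 1)·exp(-2*x^2) and exp(-2*x^2) > 0 for every x, so f'(x) = 0 ⇔ 4*x^2 + 12*x - 1 = 0.
  4*x^2 + 12*x - 1 = 0 has no rational roots; quadratic formula: x = (-12 ± √160)/8.
  ⇒ x = -sqrt(10)/2 - 3/2 ≈ -3.0811, -3/2 + sqrt(10)/2 ≈ 0.0811

f''(x) = 4*(-4*x^2*(x + 3) + 3*x + 3)*exp(-2*x^2)
Second-derivative test at each critical point:
  f''(-3.0811) = -7.181e-08 < 0 → local maximum
  f''(0.0811) = 12.4837 > 0 → local minimum

Critical points: x = -sqrt(10)/2 - 3/2 ≈ -3.0811 (local maximum); x = -3/2 + sqrt(10)/2 ≈ 0.0811 (local minimum)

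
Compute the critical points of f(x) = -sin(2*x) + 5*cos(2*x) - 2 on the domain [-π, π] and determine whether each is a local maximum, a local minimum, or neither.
f'(x) = -10*sin(2*x) - 2*cos(2*x)

Solve f'(x) = 0 on [-π, π]:
  f'(x) = 0 ⇔ -cos(2*x) = 5*sin(2*x) ⇔ tan(2*x) = -1/5, i.e. 2*x = arctan(-1/5) + nπ; keep the solutions lying in [-π, π].
  ⇒ x = -pi/2 - atan(1/5)/2 ≈ -1.6695, -atan(1/5)/2 ≈ -0.0987, -atan(1/5)/2 + pi/2 ≈ 1.4721, pi - atan(1/5)/2 ≈ 3.0429

f''(x) = 4*sin(2*x) - 20*cos(2*x)
Second-derivative test at each critical point:
  f''(-1.6695) = 20.3961 > 0 → local minimum
  f''(-0.0987) = -20.3961 < 0 → local maximum
  f''(1.4721) = 20.3961 > 0 → local minimum
  f''(3.0429) = -20.3961 < 0 → local maximum

Critical points: x = -pi/2 - atan(1/5)/2 ≈ -1.6695 (local minimum); x = -atan(1/5)/2 ≈ -0.0987 (local maximum); x = -atan(1/5)/2 + pi/2 ≈ 1.4721 (local minimum); x = pi - atan(1/5)/2 ≈ 3.0429 (local maximum)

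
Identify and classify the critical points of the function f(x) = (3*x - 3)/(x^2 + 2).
f'(x) = 3*(x^2 - 2*x*(x - 1) + 2)/(x^2 + 2)^2

Solve f'(x) = 0:
  f'(x) = -3*(x^2 - 2*x - 2)/(x^2 + 2)^2; the denominator is positive wherever f is defined, so f'(x) = 0 ⇔ -3*x^2 + 6*x + 6 = 0.
  Factor: -3*x^2 + 6*x + 6 = -3*(x^2 - 2*x - 2); x^2 - 2*x - 2 = 0 has no rational roots; quadratic formula: x = (2 ± √12)/2.
  ⇒ x = 1 - sqrt(3) ≈ -0.7321, 1 + sqrt(3) ≈ 2.7321

f''(x) = 6*(4*x^2*(x - 1) + (1 - 3*x)*(x^2 + 2))/(x^2 + 2)^3
Second-derivative test at each critical point:
  f''(-0.7321) = 1.6160 > 0 → local minimum
  f''(2.7321) = -0.1160 < 0 → local maximum

Critical points: x = 1 - sqrt(3) ≈ -0.7321 (local minimum); x = 1 + sqrt(3) ≈ 2.7321 (local maximum)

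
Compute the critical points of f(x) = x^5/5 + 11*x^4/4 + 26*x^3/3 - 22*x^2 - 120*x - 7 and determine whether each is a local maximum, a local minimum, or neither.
f'(x) = x^4 + 11*x^3 + 26*x^2 - 44*x - 120

Solve f'(x) = 0:
  Factor: x^4 + 11*x^3 + 26*x^2 - 44*x - 120 = (x - 2)*(x + 2)*(x + 5)*(x + 6) = 0.
  ⇒ x = -6, -5, -2, 2

f''(x) = 4*x^3 + 33*x^2 + 52*x - 44
Second-derivative test at each critical point:
  f''(-6) = -32 < 0 → local maximum
  f''(-5) = 21 > 0 → local minimum
  f''(-2) = -48 < 0 → local maximum
  f''(2) = 224 > 0 → local minimum

Critical points: x = -6 (local maximum); x = -5 (local minimum); x = -2 (local maximum); x = 2 (local minimum)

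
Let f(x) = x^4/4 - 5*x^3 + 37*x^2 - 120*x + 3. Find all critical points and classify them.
f'(x) = x^3 - 15*x^2 + 74*x - 120

Solve f'(x) = 0:
  Factor: x^3 - 15*x^2 + 74*x - 120 = (x - 6)*(x - 5)*(x - 4) = 0.
  ⇒ x = 4, 5, 6

f''(x) = 3*x^2 - 30*x + 74
Second-derivative test at each critical point:
  f''(4) = 2 > 0 → local minimum
  f''(5) = -1 < 0 → local maximum
  f''(6) = 2 > 0 → local minimum

Critical points: x = 4 (local minimum); x = 5 (local maximum); x = 6 (local minimum)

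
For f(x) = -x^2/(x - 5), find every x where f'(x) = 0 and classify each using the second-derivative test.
f'(x) = x*(10 - x)/(x - 5)^2

Solve f'(x) = 0:
  f'(x) = -x*(x - 10)/(x - 5)^2; the denominator is positive wherever f is defined, so f'(x) = 0 ⇔ -x^2 + 10*x = 0.
  Factor: -x^2 + 10*x = -x*(x - 10) = 0.
  ⇒ x = 0, 10

f''(x) = -50/(x^3 - 15*x^2 + 75*x - 125)
Second-derivative test at each critical point:
  f''(0) = 2/5 > 0 → local minimum
  f''(10) = -2/5 < 0 → local maximum

Critical points: x = 0 (local minimum); x = 10 (local maximum)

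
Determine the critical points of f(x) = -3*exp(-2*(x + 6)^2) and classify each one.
f'(x) = 12*(x + 6)*exp(-2*(x + 6)^2)

Solve f'(x) = 0:
  f'(x) = (12*x + 72)·exp(-2*(x + 6)^2) and exp(-2*(x + 6)^2) > 0 for every x, so f'(x) = 0 ⇔ 12*x + 72 = 0.
  Factor: 12*x + 72 = 12*(x + 6) = 0.
  ⇒ x = -6

f''(x) = 12*(1 - 4*(x + 6)^2)*exp(-2*(x + 6)^2)
Second-derivative test at each critical point:
  f''(-6) = 12 > 0 → local minimum

Critical points: x = -6 (local minimum)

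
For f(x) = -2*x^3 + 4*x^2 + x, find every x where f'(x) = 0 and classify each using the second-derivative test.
f'(x) = -6*x^2 + 8*x + 1

Solve f'(x) = 0:
  6*x^2 - 8*x - 1 = 0 has no rational roots; quadratic formula: x = (8 ± √88)/12.
  ⇒ x = 2/3 - sqrt(22)/6 ≈ -0.1151, 2/3 + sqrt(22)/6 ≈ 1.4484

f''(x) = 8 - 12*x
Second-derivative test at each critical point:
  f''(-0.1151) = 9.3808 > 0 → local minimum
  f''(1.4484) = -9.3808 < 0 → local maximum

Critical points: x = 2/3 - sqrt(22)/6 ≈ -0.1151 (local minimum); x = 2/3 + sqrt(22)/6 ≈ 1.4484 (local maximum)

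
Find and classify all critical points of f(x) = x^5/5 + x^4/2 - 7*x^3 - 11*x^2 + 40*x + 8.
f'(x) = x^4 + 2*x^3 - 21*x^2 - 22*x + 40

Solve f'(x) = 0:
  Factor: x^4 + 2*x^3 - 21*x^2 - 22*x + 40 = (x - 4)*(x - 1)*(x + 2)*(x + 5) = 0.
  ⇒ x = -5, -2, 1, 4

f''(x) = 4*x^3 + 6*x^2 - 42*x - 22
Second-derivative test at each critical point:
  f''(-5) = -162 < 0 → local maximum
  f''(-2) = 54 > 0 → local minimum
  f''(1) = -54 < 0 → local maximum
  f''(4) = 162 > 0 → local minimum

Critical points: x = -5 (local maximum); x = -2 (local minimum); x = 1 (local maximum); x = 4 (local minimum)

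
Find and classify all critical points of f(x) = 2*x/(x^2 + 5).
f'(x) = 2*(5 - x^2)/(x^4 + 10*x^2 + 25)

Solve f'(x) = 0:
  f'(x) = -2*(x^2 - 5)/(x^2 + 5)^2; the denominator is positive wherever f is defined, so f'(x) = 0 ⇔ 10 - 2*x^2 = 0.
  Factor: 10 - 2*x^2 = -2*(x^2 - 5); x^2 - 5 = 0 has no rational roots; quadratic formula: x = (0 ± √20)/2.
  ⇒ x = -sqrt(5) ≈ -2.2361, sqrt(5) ≈ 2.2361

f''(x) = 4*x*(x^2 - 15)/(x^2 + 5)^3
Second-derivative test at each critical point:
  f''(-2.2361) = 0.0894 > 0 → local minimum
  f''(2.2361) = -0.0894 < 0 → local maximum

Critical points: x = -sqrt(5) ≈ -2.2361 (local minimum); x = sqrt(5) ≈ 2.2361 (local maximum)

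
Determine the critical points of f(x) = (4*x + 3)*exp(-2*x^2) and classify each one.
f'(x) = 4*(-x*(4*x + 3) + 1)*exp(-2*x^2)

Solve f'(x) = 0:
  f'(x) = (-16*x^2 - 12*x + 4)·exp(-2*x^2) and exp(-2*x^2) > 0 for every x, so f'(x) = 0 ⇔ -16*x^2 - 12*x + 4 = 0.
  Factor: -16*x^2 - 12*x + 4 = -4*(x + 1)*(4*x - 1) = 0.
  ⇒ x = -1, 1/4

f''(x) = 4*(4*x^2*(4*x + 3) - 12*x - 3)*exp(-2*x^2)
Second-derivative test at each critical point:
  f''(-1) = 2.7067 > 0 → local minimum
  f''(1/4) = -17.6499 < 0 → local maximum

Critical points: x = -1 (local minimum); x = 1/4 (local maximum)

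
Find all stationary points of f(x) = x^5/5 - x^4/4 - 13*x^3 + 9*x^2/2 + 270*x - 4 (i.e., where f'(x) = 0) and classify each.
f'(x) = x^4 - x^3 - 39*x^2 + 9*x + 270

Solve f'(x) = 0:
  Factor: x^4 - x^3 - 39*x^2 + 9*x + 270 = (x - 6)*(x - 3)*(x + 3)*(x + 5) = 0.
  ⇒ x = -5, -3, 3, 6

f''(x) = 4*x^3 - 3*x^2 - 78*x + 9
Second-derivative test at each critical point:
  f''(-5) = -176 < 0 → local maximum
  f''(-3) = 108 > 0 → local minimum
  f''(3) = -144 < 0 → local maximum
  f''(6) = 297 > 0 → local minimum

Critical points: x = -5 (local maximum); x = -3 (local minimum); x = 3 (local maximum); x = 6 (local minimum)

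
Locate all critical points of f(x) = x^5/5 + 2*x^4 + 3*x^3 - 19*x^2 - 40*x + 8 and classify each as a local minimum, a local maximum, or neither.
f'(x) = x^4 + 8*x^3 + 9*x^2 - 38*x - 40

Solve f'(x) = 0:
  Factor: x^4 + 8*x^3 + 9*x^2 - 38*x - 40 = (x - 2)*(x + 1)*(x + 4)*(x + 5) = 0.
  ⇒ x = -5, -4, -1, 2

f''(x) = 4*x^3 + 24*x^2 + 18*x - 38
Second-derivative test at each critical point:
  f''(-5) = -28 < 0 → local maximum
  f''(-4) = 18 > 0 → local minimum
  f''(-1) = -36 < 0 → local maximum
  f''(2) = 126 > 0 → local minimum

Critical points: x = -5 (local maximum); x = -4 (local minimum); x = -1 (local maximum); x = 2 (local minimum)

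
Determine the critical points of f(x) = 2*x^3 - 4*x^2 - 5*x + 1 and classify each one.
f'(x) = 6*x^2 - 8*x - 5

Solve f'(x) = 0:
  6*x^2 - 8*x - 5 = 0 has no rational roots; quadratic formula: x = (8 ± √184)/12.
  ⇒ x = 2/3 - sqrt(46)/6 ≈ -0.4637, 2/3 + sqrt(46)/6 ≈ 1.7971

f''(x) = 12*x - 8
Second-derivative test at each critical point:
  f''(-0.4637) = -13.5647 < 0 → local maximum
  f''(1.7971) = 13.5647 > 0 → local minimum

Critical points: x = 2/3 - sqrt(46)/6 ≈ -0.4637 (local maximum); x = 2/3 + sqrt(46)/6 ≈ 1.7971 (local minimum)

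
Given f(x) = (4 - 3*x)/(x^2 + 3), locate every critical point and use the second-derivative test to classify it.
f'(x) = (3*x^2 - 8*x - 9)/(x^4 + 6*x^2 + 9)

Solve f'(x) = 0:
  f'(x) = (3*x^2 - 8*x - 9)/(x^2 + 3)^2; the denominator is positive wherever f is defined, so f'(x) = 0 ⇔ 3*x^2 - 8*x - 9 = 0.
  3*x^2 - 8*x - 9 = 0 has no rational roots; quadratic formula: x = (8 ± √172)/6.
  ⇒ x = 4/3 - sqrt(43)/3 ≈ -0.8525, 4/3 + sqrt(43)/3 ≈ 3.5191

f''(x) = 2*(4*x^2*(4 - 3*x) + (9*x - 4)*(x^2 + 3))/(x^2 + 3)^3
Second-derivative test at each critical point:
  f''(-0.8525) = -0.9443 < 0 → local maximum
  f''(3.5191) = 0.0554 > 0 → local minimum

Critical points: x = 4/3 - sqrt(43)/3 ≈ -0.8525 (local maximum); x = 4/3 + sqrt(43)/3 ≈ 3.5191 (local minimum)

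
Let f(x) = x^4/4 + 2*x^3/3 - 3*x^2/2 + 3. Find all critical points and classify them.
f'(x) = x*(x^2 + 2*x - 3)

Solve f'(x) = 0:
  Factor: x^3 + 2*x^2 - 3*x = x*(x - 1)*(x + 3) = 0.
  ⇒ x = -3, 0, 1

f''(x) = 3*x^2 + 4*x - 3
Second-derivative test at each critical point:
  f''(-3) = 12 > 0 → local minimum
  f''(0) = -3 < 0 → local maximum
  f''(1) = 4 > 0 → local minimum

Critical points: x = -3 (local minimum); x = 0 (local maximum); x = 1 (local minimum)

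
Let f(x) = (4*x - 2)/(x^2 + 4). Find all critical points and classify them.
f'(x) = 4*(-x^2 + x + 4)/(x^4 + 8*x^2 + 16)

Solve f'(x) = 0:
  f'(x) = -4*(x^2 - x - 4)/(x^2 + 4)^2; the denominator is positive wherever f is defined, so f'(x) = 0 ⇔ -4*x^2 + 4*x + 16 = 0.
  Factor: -4*x^2 + 4*x + 16 = -4*(x^2 - x - 4); x^2 - x - 4 = 0 has no rational roots; quadratic formula: x = (1 ± √17)/2.
  ⇒ x = 1/2 - sqrt(17)/2 ≈ -1.5616, 1/2 + sqrt(17)/2 ≈ 2.5616

f''(x) = 4*(4*x^2*(2*x - 1) + (1 - 6*x)*(x^2 + 4))/(x^2 + 4)^3
Second-derivative test at each critical point:
  f''(-1.5616) = 0.3979 > 0 → local minimum
  f''(2.5616) = -0.1479 < 0 → local maximum

Critical points: x = 1/2 - sqrt(17)/2 ≈ -1.5616 (local minimum); x = 1/2 + sqrt(17)/2 ≈ 2.5616 (local maximum)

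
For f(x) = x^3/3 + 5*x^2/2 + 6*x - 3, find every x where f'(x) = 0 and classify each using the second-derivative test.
f'(x) = x^2 + 5*x + 6

Solve f'(x) = 0:
  Factor: x^2 + 5*x + 6 = (x + 2)*(x + 3) = 0.
  ⇒ x = -3, -2

f''(x) = 2*x + 5
Second-derivative test at each critical point:
  f''(-3) = -1 < 0 → local maximum
  f''(-2) = 1 > 0 → local minimum

Critical points: x = -3 (local maximum); x = -2 (local minimum)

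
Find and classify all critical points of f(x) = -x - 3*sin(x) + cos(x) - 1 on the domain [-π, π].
f'(x) = -sin(x) - 3*cos(x) - 1

Solve f'(x) = 0 on [-π, π]:
  f'(x) = 0 ⇔ -sin(x) - 3*cos(x) = 1. Write the left side as R·cos(x + φ) with R = √((-3)² + 1²) = sqrt(10), cos φ = -3*sqrt(10)/10, sin φ = sqrt(10)/10; then cos(x + φ) = sqrt(10)/10. Solve for x and keep the solutions lying in [-π, π].
  ⇒ x = -pi/2 ≈ -1.5708, pi - atan(4/3) ≈ 2.2143

f''(x) = 3*sin(x) - cos(x)
Second-derivative test at each critical point:
  f''(-1.5708) = -3 < 0 → local maximum
  f''(2.2143) = 3 > 0 → local minimum

Critical points: x = -pi/2 ≈ -1.5708 (local maximum); x = pi - atan(4/3) ≈ 2.2143 (local minimum)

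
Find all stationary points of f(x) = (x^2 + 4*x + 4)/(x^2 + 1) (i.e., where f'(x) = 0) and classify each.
f'(x) = 2*(-2*x^2 - 3*x + 2)/(x^4 + 2*x^2 + 1)

Solve f'(x) = 0:
  f'(x) = -2*(x + 2)*(2*x - 1)/(x^2 + 1)^2; the denominator is positive wherever f is defined, so f'(x) = 0 ⇔ -4*x^2 - 6*x + 4 = 0.
  Factor: -4*x^2 - 6*x + 4 = -2*(x + 2)*(2*x - 1) = 0.
  ⇒ x = -2, 1/2

f''(x) = 2*(4*x^3 + 9*x^2 - 12*x - 3)/(x^6 + 3*x^4 + 3*x^2 + 1)
Second-derivative test at each critical point:
  f''(-2) = 2/5 > 0 → local minimum
  f''(1/2) = -32/5 < 0 → local maximum

Critical points: x = -2 (local minimum); x = 1/2 (local maximum)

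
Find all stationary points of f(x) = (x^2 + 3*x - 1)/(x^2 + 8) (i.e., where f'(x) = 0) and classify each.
f'(x) = 3*(-x^2 + 6*x + 8)/(x^4 + 16*x^2 + 64)

Solve f'(x) = 0:
  f'(x) = -3*(x^2 - 6*x - 8)/(x^2 + 8)^2; the denominator is positive wherever f is defined, so f'(x) = 0 ⇔ -3*x^2 + 18*x + 24 = 0.
  Factor: -3*x^2 + 18*x + 24 = -3*(x^2 - 6*x - 8); x^2 - 6*x - 8 = 0 has no rational roots; quadratic formula: x = (6 ± √68)/2.
  ⇒ x = 3 - sqrt(17) ≈ -1.1231, 3 + sqrt(17) ≈ 7.1231

f''(x) = 6*(x^3 - 9*x^2 - 24*x + 24)/(x^6 + 24*x^4 + 192*x^2 + 512)
Second-derivative test at each critical point:
  f''(-1.1231) = 0.2884 > 0 → local minimum
  f''(7.1231) = -0.0072 < 0 → local maximum

Critical points: x = 3 - sqrt(17) ≈ -1.1231 (local minimum); x = 3 + sqrt(17) ≈ 7.1231 (local maximum)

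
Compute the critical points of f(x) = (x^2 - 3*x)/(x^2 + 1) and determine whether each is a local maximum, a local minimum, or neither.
f'(x) = (3*x^2 + 2*x - 3)/(x^4 + 2*x^2 + 1)

Solve f'(x) = 0:
  f'(x) = (3*x^2 + 2*x - 3)/(x^2 + 1)^2; the denominator is positive wherever f is defined, so f'(x) = 0 ⇔ 3*x^2 + 2*x - 3 = 0.
  3*x^2 + 2*x - 3 = 0 has no rational roots; quadratic formula: x = (-2 ± √40)/6.
  ⇒ x = -sqrt(10)/3 - 1/3 ≈ -1.3874, -1/3 + sqrt(10)/3 ≈ 0.7208

f''(x) = 2*(-3*x^3 - 3*x^2 + 9*x + 1)/(x^6 + 3*x^4 + 3*x^2 + 1)
Second-derivative test at each critical point:
  f''(-1.3874) = -0.7393 < 0 → local maximum
  f''(0.7208) = 2.7393 > 0 → local minimum

Critical points: x = -sqrt(10)/3 - 1/3 ≈ -1.3874 (local maximum); x = -1/3 + sqrt(10)/3 ≈ 0.7208 (local minimum)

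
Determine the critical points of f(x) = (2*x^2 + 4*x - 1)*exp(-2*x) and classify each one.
f'(x) = 2*(-2*x^2 - 2*x + 3)*exp(-2*x)

Solve f'(x) = 0:
  f'(x) = (-4*x^2 - 4*x + 6)·exp(-2*x) and exp(-2*x) > 0 for every x, so f'(x) = 0 ⇔ -4*x^2 - 4*x + 6 = 0.
  Factor: -4*x^2 - 4*x + 6 = -2*(2*x^2 + 2*x - 3); 2*x^2 + 2*x - 3 = 0 has no rational roots; quadratic formula: x = (-2 ± √28)/4.
  ⇒ x = -sqrt(7)/2 - 1/2 ≈ -1.8229, -1/2 + sqrt(7)/2 ≈ 0.8229

f''(x) = 8*(x^2 - 2)*exp(-2*x)
Second-derivative test at each critical point:
  f''(-1.8229) = 405.4513 > 0 → local minimum
  f''(0.8229) = -2.0411 < 0 → local maximum

Critical points: x = -sqrt(7)/2 - 1/2 ≈ -1.8229 (local minimum); x = -1/2 + sqrt(7)/2 ≈ 0.8229 (local maximum)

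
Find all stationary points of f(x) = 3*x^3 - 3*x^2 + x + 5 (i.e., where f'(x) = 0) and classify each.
f'(x) = 9*x^2 - 6*x + 1

Solve f'(x) = 0:
  Factor: 9*x^2 - 6*x + 1 = (3*x - 1)^2 = 0.
  ⇒ x = 1/3

f''(x) = 18*x - 6
Second-derivative test at each critical point:
  f''(1/3) = 0, so the second-derivative test is inconclusive; use the first-derivative test: f'(1/12) = 0.5625, f'(7/12) = 0.5625 — f' is positive on both sides (no sign change) → neither a local maximum nor a local minimum

Critical points: x = 1/3 (neither)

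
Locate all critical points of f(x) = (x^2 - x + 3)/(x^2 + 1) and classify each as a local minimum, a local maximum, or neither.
f'(x) = (x^2 - 4*x - 1)/(x^4 + 2*x^2 + 1)

Solve f'(x) = 0:
  f'(x) = (x^2 - 4*x - 1)/(x^2 + 1)^2; the denominator is positive wherever f is defined, so f'(x) = 0 ⇔ x^2 - 4*x - 1 = 0.
  x^2 - 4*x - 1 = 0 has no rational roots; quadratic formula: x = (4 ± √20)/2.
  ⇒ x = 2 - sqrt(5) ≈ -0.2361, 2 + sqrt(5) ≈ 4.2361

f''(x) = 2*(-x^3 + 6*x^2 + 3*x - 2)/(x^6 + 3*x^4 + 3*x^2 + 1)
Second-derivative test at each critical point:
  f''(-0.2361) = -4.0125 < 0 → local maximum
  f''(4.2361) = 0.0125 > 0 → local minimum

Critical points: x = 2 - sqrt(5) ≈ -0.2361 (local maximum); x = 2 + sqrt(5) ≈ 4.2361 (local minimum)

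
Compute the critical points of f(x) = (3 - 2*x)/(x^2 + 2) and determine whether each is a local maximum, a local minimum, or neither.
f'(x) = 2*(x^2 - 3*x - 2)/(x^4 + 4*x^2 + 4)

Solve f'(x) = 0:
  f'(x) = 2*(x^2 - 3*x - 2)/(x^2 + 2)^2; the denominator is positive wherever f is defined, so f'(x) = 0 ⇔ 2*x^2 - 6*x - 4 = 0.
  Factor: 2*x^2 - 6*x - 4 = 2*(x^2 - 3*x - 2); x^2 - 3*x - 2 = 0 has no rational roots; quadratic formula: x = (3 ± √17)/2.
  ⇒ x = 3/2 - sqrt(17)/2 ≈ -0.5616, 3/2 + sqrt(17)/2 ≈ 3.5616

f''(x) = 2*(4*x^2*(3 - 2*x) + 3*(2*x - 1)*(x^2 + 2))/(x^2 + 2)^3
Second-derivative test at each critical point:
  f''(-0.5616) = -1.5382 < 0 → local maximum
  f''(3.5616) = 0.0382 > 0 → local minimum

Critical points: x = 3/2 - sqrt(17)/2 ≈ -0.5616 (local maximum); x = 3/2 + sqrt(17)/2 ≈ 3.5616 (local minimum)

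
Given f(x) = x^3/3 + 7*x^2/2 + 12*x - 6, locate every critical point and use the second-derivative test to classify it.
f'(x) = x^2 + 7*x + 12

Solve f'(x) = 0:
  Factor: x^2 + 7*x + 12 = (x + 3)*(x + 4) = 0.
  ⇒ x = -4, -3

f''(x) = 2*x + 7
Second-derivative test at each critical point:
  f''(-4) = -1 < 0 → local maximum
  f''(-3) = 1 > 0 → local minimum

Critical points: x = -4 (local maximum); x = -3 (local minimum)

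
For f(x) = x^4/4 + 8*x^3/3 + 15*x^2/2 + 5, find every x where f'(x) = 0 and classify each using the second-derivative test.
f'(x) = x*(x^2 + 8*x + 15)

Solve f'(x) = 0:
  Factor: x^3 + 8*x^2 + 15*x = x*(x + 3)*(x + 5) = 0.
  ⇒ x = -5, -3, 0

f''(x) = 3*x^2 + 16*x + 15
Second-derivative test at each critical point:
  f''(-5) = 10 > 0 → local minimum
  f''(-3) = -6 < 0 → local maximum
  f''(0) = 15 > 0 → local minimum

Critical points: x = -5 (local minimum); x = -3 (local maximum); x = 0 (local minimum)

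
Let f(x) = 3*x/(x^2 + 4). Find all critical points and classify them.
f'(x) = 3*(4 - x^2)/(x^4 + 8*x^2 + 16)

Solve f'(x) = 0:
  f'(x) = -3*(x - 2)*(x + 2)/(x^2 + 4)^2; the denominator is positive wherever f is defined, so f'(x) = 0 ⇔ 12 - 3*x^2 = 0.
  Factor: 12 - 3*x^2 = -3*(x - 2)*(x + 2) = 0.
  ⇒ x = -2, 2

f''(x) = 6*x*(x^2 - 12)/(x^2 + 4)^3
Second-derivative test at each critical point:
  f''(-2) = 3/16 > 0 → local minimum
  f''(2) = -3/16 < 0 → local maximum

Critical points: x = -2 (local minimum); x = 2 (local maximum)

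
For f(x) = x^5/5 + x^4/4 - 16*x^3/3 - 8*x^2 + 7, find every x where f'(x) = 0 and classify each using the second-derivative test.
f'(x) = x*(x^3 + x^2 - 16*x - 16)

Solve f'(x) = 0:
  Factor: x^4 + x^3 - 16*x^2 - 16*x = x*(x - 4)*(x + 1)*(x + 4) = 0.
  ⇒ x = -4, -1, 0, 4

f''(x) = 4*x^3 + 3*x^2 - 32*x - 16
Second-derivative test at each critical point:
  f''(-4) = -96 < 0 → local maximum
  f''(-1) = 15 > 0 → local minimum
  f''(0) = -16 < 0 → local maximum
  f''(4) = 160 > 0 → local minimum

Critical points: x = -4 (local maximum); x = -1 (local minimum); x = 0 (local maximum); x = 4 (local minimum)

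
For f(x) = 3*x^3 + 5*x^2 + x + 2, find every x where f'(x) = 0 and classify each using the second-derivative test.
f'(x) = 9*x^2 + 10*x + 1

Solve f'(x) = 0:
  Factor: 9*x^2 + 10*x + 1 = (x + 1)*(9*x + 1) = 0.
  ⇒ x = -1, -1/9

f''(x) = 18*x + 10
Second-derivative test at each critical point:
  f''(-1) = -8 < 0 → local maximum
  f''(-1/9) = 8 > 0 → local minimum

Critical points: x = -1 (local maximum); x = -1/9 (local minimum)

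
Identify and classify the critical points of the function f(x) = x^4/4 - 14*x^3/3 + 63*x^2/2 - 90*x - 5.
f'(x) = x^3 - 14*x^2 + 63*x - 90

Solve f'(x) = 0:
  Factor: x^3 - 14*x^2 + 63*x - 90 = (x - 6)*(x - 5)*(x - 3) = 0.
  ⇒ x = 3, 5, 6

f''(x) = 3*x^2 - 28*x + 63
Second-derivative test at each critical point:
  f''(3) = 6 > 0 → local minimum
  f''(5) = -2 < 0 → local maximum
  f''(6) = 3 > 0 → local minimum

Critical points: x = 3 (local minimum); x = 5 (local maximum); x = 6 (local minimum)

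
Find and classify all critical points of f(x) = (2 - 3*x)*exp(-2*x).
f'(x) = (6*x - 7)*exp(-2*x)

Solve f'(x) = 0:
  f'(x) = (6*x - 7)·exp(-2*x) and exp(-2*x) > 0 for every x, so f'(x) = 0 ⇔ 6*x - 7 = 0.
  6*x - 7 = 0.
  ⇒ x = 7/6

f''(x) = 4*(5 - 3*x)*exp(-2*x)
Second-derivative test at each critical point:
  f''(7/6) = 0.5818 > 0 → local minimum

Critical points: x = 7/6 (local minimum)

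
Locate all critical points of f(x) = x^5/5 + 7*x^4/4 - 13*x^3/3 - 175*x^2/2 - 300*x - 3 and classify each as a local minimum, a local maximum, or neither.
f'(x) = x^4 + 7*x^3 - 13*x^2 - 175*x - 300

Solve f'(x) = 0:
  Factor: x^4 + 7*x^3 - 13*x^2 - 175*x - 300 = (x - 5)*(x + 3)*(x + 4)*(x + 5) = 0.
  ⇒ x = -5, -4, -3, 5

f''(x) = 4*x^3 + 21*x^2 - 26*x - 175
Second-derivative test at each critical point:
  f''(-5) = -20 < 0 → local maximum
  f''(-4) = 9 > 0 → local minimum
  f''(-3) = -16 < 0 → local maximum
  f''(5) = 720 > 0 → local minimum

Critical points: x = -5 (local maximum); x = -4 (local minimum); x = -3 (local maximum); x = 5 (local minimum)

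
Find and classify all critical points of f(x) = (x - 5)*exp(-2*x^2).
f'(x) = (-4*x*(x - 5) + 1)*exp(-2*x^2)

Solve f'(x) = 0:
  f'(x) = (-4*x^2 + 20*x + 1)·exp(-2*x^2) and exp(-2*x^2) > 0 for every x, so f'(x) = 0 ⇔ -4*x^2 + 20*x + 1 = 0.
  4*x^2 - 20*x - 1 = 0 has no rational roots; quadratic formula: x = (20 ± √416)/8.
  ⇒ x = 5/2 - sqrt(26)/2 ≈ -0.0495, 5/2 + sqrt(26)/2 ≈ 5.0495

f''(x) = 4*(4*x^2*(x - 5) - 3*x + 5)*exp(-2*x^2)
Second-derivative test at each critical point:
  f''(-0.0495) = 20.2963 > 0 → local minimum
  f''(5.0495) = -1.454e-21 < 0 → local maximum

Critical points: x = 5/2 - sqrt(26)/2 ≈ -0.0495 (local minimum); x = 5/2 + sqrt(26)/2 ≈ 5.0495 (local maximum)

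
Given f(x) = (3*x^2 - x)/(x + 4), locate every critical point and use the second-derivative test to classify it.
f'(x) = (3*x^2 + 24*x - 4)/(x^2 + 8*x + 16)

Solve f'(x) = 0:
  f'(x) = (3*x^2 + 24*x - 4)/(x + 4)^2; the denominator is positive wherever f is defined, so f'(x) = 0 ⇔ 3*x^2 + 24*x - 4 = 0.
  3*x^2 + 24*x - 4 = 0 has no rational roots; quadratic formula: x = (-24 ± √624)/6.
  ⇒ x = -2*sqrt(39)/3 - 4 ≈ -8.1633, -4 + 2*sqrt(39)/3 ≈ 0.1633

f''(x) = 104/(x^3 + 12*x^2 + 48*x + 64)
Second-derivative test at each critical point:
  f''(-8.1633) = -1.4412 < 0 → local maximum
  f''(0.1633) = 1.4412 > 0 → local minimum

Critical points: x = -2*sqrt(39)/3 - 4 ≈ -8.1633 (local maximum); x = -4 + 2*sqrt(39)/3 ≈ 0.1633 (local minimum)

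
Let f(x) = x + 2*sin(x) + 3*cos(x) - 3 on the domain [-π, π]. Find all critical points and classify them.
f'(x) = -3*sin(x) + 2*cos(x) + 1

Solve f'(x) = 0 on [-π, π]:
  f'(x) = 0 ⇔ -3*sin(x) + 2*cos(x) = -1. Write the left side as R·cos(x + φ) with R = √(2² + 3²) = sqrt(13), cos φ = 2*sqrt(13)/13, sin φ = 3*sqrt(13)/13; then cos(x + φ) = -sqrt(13)/13. Solve for x and keep the solutions lying in [-π, π].
  ⇒ x = -pi + atan((3 - 4*sqrt(3))/(-6*sqrt(3) - 2)) ≈ -2.8346, atan((3 + 4*sqrt(3))/(-2 + 6*sqrt(3))) ≈ 0.8690

f''(x) = -2*sin(x) - 3*cos(x)
Second-derivative test at each critical point:
  f''(-2.8346) = 3.4641 > 0 → local minimum
  f''(0.8690) = -3.4641 < 0 → local maximum

Critical points: x = -pi + atan((3 - 4*sqrt(3))/(-6*sqrt(3) - 2)) ≈ -2.8346 (local minimum); x = atan((3 + 4*sqrt(3))/(-2 + 6*sqrt(3))) ≈ 0.8690 (local maximum)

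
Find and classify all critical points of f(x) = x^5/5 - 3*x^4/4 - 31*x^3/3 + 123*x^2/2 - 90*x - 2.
f'(x) = x^4 - 3*x^3 - 31*x^2 + 123*x - 90

Solve f'(x) = 0:
  Factor: x^4 - 3*x^3 - 31*x^2 + 123*x - 90 = (x - 5)*(x - 3)*(x - 1)*(x + 6) = 0.
  ⇒ x = -6, 1, 3, 5

f''(x) = 4*x^3 - 9*x^2 - 62*x + 123
Second-derivative test at each critical point:
  f''(-6) = -693 < 0 → local maximum
  f''(1) = 56 > 0 → local minimum
  f''(3) = -36 < 0 → local maximum
  f''(5) = 88 > 0 → local minimum

Critical points: x = -6 (local maximum); x = 1 (local minimum); x = 3 (local maximum); x = 5 (local minimum)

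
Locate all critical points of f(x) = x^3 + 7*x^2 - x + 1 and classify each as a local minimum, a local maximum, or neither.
f'(x) = 3*x^2 + 14*x - 1

Solve f'(x) = 0:
  3*x^2 + 14*x - 1 = 0 has no rational roots; quadratic formula: x = (-14 ± √208)/6.
  ⇒ x = -2*sqrt(13)/3 - 7/3 ≈ -4.7370, -7/3 + 2*sqrt(13)/3 ≈ 0.0704

f''(x) = 6*x + 14
Second-derivative test at each critical point:
  f''(-4.7370) = -14.4222 < 0 → local maximum
  f''(0.0704) = 14.4222 > 0 → local minimum

Critical points: x = -2*sqrt(13)/3 - 7/3 ≈ -4.7370 (local maximum); x = -7/3 + 2*sqrt(13)/3 ≈ 0.0704 (local minimum)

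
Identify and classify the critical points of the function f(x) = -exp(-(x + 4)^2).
f'(x) = 2*(x + 4)*exp(-(x + 4)^2)

Solve f'(x) = 0:
  f'(x) = (2*x + 8)·exp(-(x + 4)^2) and exp(-(x + 4)^2) > 0 for every x, so f'(x) = 0 ⇔ 2*x + 8 = 0.
  Factor: 2*x + 8 = 2*(x + 4) = 0.
  ⇒ x = -4

f''(x) = 2*(1 - 2*(x + 4)^2)*exp(-(x + 4)^2)
Second-derivative test at each critical point:
  f''(-4) = 2 > 0 → local minimum

Critical points: x = -4 (local minimum)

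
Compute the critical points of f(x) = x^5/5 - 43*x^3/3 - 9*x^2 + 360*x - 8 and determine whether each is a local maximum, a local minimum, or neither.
f'(x) = x^4 - 43*x^2 - 18*x + 360

Solve f'(x) = 0:
  Factor: x^4 - 43*x^2 - 18*x + 360 = (x - 6)*(x - 3)*(x + 4)*(x + 5) = 0.
  ⇒ x = -5, -4, 3, 6

f''(x) = 4*x^3 - 86*x - 18
Second-derivative test at each critical point:
  f''(-5) = -88 < 0 → local maximum
  f''(-4) = 70 > 0 → local minimum
  f''(3) = -168 < 0 → local maximum
  f''(6) = 330 > 0 → local minimum

Critical points: x = -5 (local maximum); x = -4 (local minimum); x = 3 (local maximum); x = 6 (local minimum)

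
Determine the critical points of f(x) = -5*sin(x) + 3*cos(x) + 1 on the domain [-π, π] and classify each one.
f'(x) = -3*sin(x) - 5*cos(x)

Solve f'(x) = 0 on [-π, π]:
  f'(x) = 0 ⇔ -5*cos(x) = 3*sin(x) ⇔ tan(x) = -5/3, i.e. x = arctan(-5/3) + nπ; keep the solutions lying in [-π, π].
  ⇒ x = -atan(5/3) ≈ -1.0304, pi - atan(5/3) ≈ 2.1112

f''(x) = 5*sin(x) - 3*cos(x)
Second-derivative test at each critical point:
  f''(-1.0304) = -5.8310 < 0 → local maximum
  f''(2.1112) = 5.8310 > 0 → local minimum

Critical points: x = -atan(5/3) ≈ -1.0304 (local maximum); x = pi - atan(5/3) ≈ 2.1112 (local minimum)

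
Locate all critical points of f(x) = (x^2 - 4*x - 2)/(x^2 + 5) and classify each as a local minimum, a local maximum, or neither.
f'(x) = 2*(2*x^2 + 7*x - 10)/(x^4 + 10*x^2 + 25)

Solve f'(x) = 0:
  f'(x) = 2*(2*x^2 + 7*x - 10)/(x^2 + 5)^2; the denominator is positive wherever f is defined, so f'(x) = 0 ⇔ 4*x^2 + 14*x - 20 = 0.
  Factor: 4*x^2 + 14*x - 20 = 2*(2*x^2 + 7*x - 10); 2*x^2 + 7*x - 10 = 0 has no rational roots; quadratic formula: x = (-7 ± √129)/4.
  ⇒ x = -sqrt(129)/4 - 7/4 ≈ -4.5895, -7/4 + sqrt(129)/4 ≈ 1.0895

f''(x) = 2*(-4*x^3 - 21*x^2 + 60*x + 35)/(x^6 + 15*x^4 + 75*x^2 + 125)
Second-derivative test at each critical point:
  f''(-4.5895) = -0.0334 < 0 → local maximum
  f''(1.0895) = 0.5934 > 0 → local minimum

Critical points: x = -sqrt(129)/4 - 7/4 ≈ -4.5895 (local maximum); x = -7/4 + sqrt(129)/4 ≈ 1.0895 (local minimum)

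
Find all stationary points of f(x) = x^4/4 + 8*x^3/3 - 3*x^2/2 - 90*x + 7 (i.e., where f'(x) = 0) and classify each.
f'(x) = x^3 + 8*x^2 - 3*x - 90

Solve f'(x) = 0:
  Factor: x^3 + 8*x^2 - 3*x - 90 = (x - 3)*(x + 5)*(x + 6) = 0.
  ⇒ x = -6, -5, 3

f''(x) = 3*x^2 + 16*x - 3
Second-derivative test at each critical point:
  f''(-6) = 9 > 0 → local minimum
  f''(-5) = -8 < 0 → local maximum
  f''(3) = 72 > 0 → local minimum

Critical points: x = -6 (local minimum); x = -5 (local maximum); x = 3 (local minimum)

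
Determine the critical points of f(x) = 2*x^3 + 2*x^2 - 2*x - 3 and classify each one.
f'(x) = 6*x^2 + 4*x - 2

Solve f'(x) = 0:
  Factor: 6*x^2 + 4*x - 2 = 2*(x + 1)*(3*x - 1) = 0.
  ⇒ x = -1, 1/3

f''(x) = 12*x + 4
Second-derivative test at each critical point:
  f''(-1) = -8 < 0 → local maximum
  f''(1/3) = 8 > 0 → local minimum

Critical points: x = -1 (local maximum); x = 1/3 (local minimum)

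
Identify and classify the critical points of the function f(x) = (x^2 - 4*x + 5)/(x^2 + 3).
f'(x) = 4*(x^2 - x - 3)/(x^4 + 6*x^2 + 9)

Solve f'(x) = 0:
  f'(x) = 4*(x^2 - x - 3)/(x^2 + 3)^2; the denominator is positive wherever f is defined, so f'(x) = 0 ⇔ 4*x^2 - 4*x - 12 = 0.
  Factor: 4*x^2 - 4*x - 12 = 4*(x^2 - x - 3); x^2 - x - 3 = 0 has no rational roots; quadratic formula: x = (1 ± √13)/2.
  ⇒ x = 1/2 - sqrt(13)/2 ≈ -1.3028, 1/2 + sqrt(13)/2 ≈ 2.3028

f''(x) = 4*(-2*x^3 + 3*x^2 + 18*x - 3)/(x^6 + 9*x^4 + 27*x^2 + 27)
Second-derivative test at each critical point:
  f''(-1.3028) = -0.6537 < 0 → local maximum
  f''(2.3028) = 0.2092 > 0 → local minimum

Critical points: x = 1/2 - sqrt(13)/2 ≈ -1.3028 (local maximum); x = 1/2 + sqrt(13)/2 ≈ 2.3028 (local minimum)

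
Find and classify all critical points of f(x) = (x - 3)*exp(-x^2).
f'(x) = (-2*x*(x - 3) + 1)*exp(-x^2)

Solve f'(x) = 0:
  f'(x) = (-2*x^2 + 6*x + 1)·exp(-x^2) and exp(-x^2) > 0 for every x, so f'(x) = 0 ⇔ -2*x^2 + 6*x + 1 = 0.
  2*x^2 - 6*x - 1 = 0 has no rational roots; quadratic formula: x = (6 ± √44)/4.
  ⇒ x = 3/2 - sqrt(11)/2 ≈ -0.1583, 3/2 + sqrt(11)/2 ≈ 3.1583

f''(x) = 2*(2*x^2*(x - 3) - 3*x + 3)*exp(-x^2)
Second-derivative test at each critical point:
  f''(-0.1583) = 6.4691 > 0 → local minimum
  f''(3.1583) = -3.088e-04 < 0 → local maximum

Critical points: x = 3/2 - sqrt(11)/2 ≈ -0.1583 (local minimum); x = 3/2 + sqrt(11)/2 ≈ 3.1583 (local maximum)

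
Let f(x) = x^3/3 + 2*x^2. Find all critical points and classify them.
f'(x) = x*(x + 4)

Solve f'(x) = 0:
  Factor: x^2 + 4*x = x*(x + 4) = 0.
  ⇒ x = -4, 0

f''(x) = 2*x + 4
Second-derivative test at each critical point:
  f''(-4) = -4 < 0 → local maximum
  f''(0) = 4 > 0 → local minimum

Critical points: x = -4 (local maximum); x = 0 (local minimum)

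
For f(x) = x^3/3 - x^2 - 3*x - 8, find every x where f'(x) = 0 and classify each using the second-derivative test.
f'(x) = x^2 - 2*x - 3

Solve f'(x) = 0:
  Factor: x^2 - 2*x - 3 = (x - 3)*(x + 1) = 0.
  ⇒ x = -1, 3

f''(x) = 2*x - 2
Second-derivative test at each critical point:
  f''(-1) = -4 < 0 → local maximum
  f''(3) = 4 > 0 → local minimum

Critical points: x = -1 (local maximum); x = 3 (local minimum)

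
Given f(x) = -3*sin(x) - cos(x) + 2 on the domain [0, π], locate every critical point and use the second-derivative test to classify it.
f'(x) = sin(x) - 3*cos(x)

Solve f'(x) = 0 on [0, π]:
  f'(x) = 0 ⇔ -3*cos(x) = -sin(x) ⇔ tan(x) = 3, i.e. x = arctan(3) + nπ; keep the solutions lying in [0, π].
  ⇒ x = atan(3) ≈ 1.2490

f''(x) = 3*sin(x) + cos(x)
Second-derivative test at each critical point:
  f''(1.2490) = 3.1623 > 0 → local minimum

Critical points: x = atan(3) ≈ 1.2490 (local minimum)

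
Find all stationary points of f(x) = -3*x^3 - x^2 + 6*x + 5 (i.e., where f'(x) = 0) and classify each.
f'(x) = -9*x^2 - 2*x + 6

Solve f'(x) = 0:
  9*x^2 + 2*x - 6 = 0 has no rational roots; quadratic formula: x = (-2 ± √220)/18.
  ⇒ x = -sqrt(55)/9 - 1/9 ≈ -0.9351, -1/9 + sqrt(55)/9 ≈ 0.7129

f''(x) = -18*x - 2
Second-derivative test at each critical point:
  f''(-0.9351) = 14.8324 > 0 → local minimum
  f''(0.7129) = -14.8324 < 0 → local maximum

Critical points: x = -sqrt(55)/9 - 1/9 ≈ -0.9351 (local minimum); x = -1/9 + sqrt(55)/9 ≈ 0.7129 (local maximum)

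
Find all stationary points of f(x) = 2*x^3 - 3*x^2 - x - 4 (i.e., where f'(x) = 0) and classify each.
f'(x) = 6*x^2 - 6*x - 1

Solve f'(x) = 0:
  6*x^2 - 6*x - 1 = 0 has no rational roots; quadratic formula: x = (6 ± √60)/12.
  ⇒ x = 1/2 - sqrt(15)/6 ≈ -0.1455, 1/2 + sqrt(15)/6 ≈ 1.1455

f''(x) = 12*x - 6
Second-derivative test at each critical point:
  f''(-0.1455) = -7.7460 < 0 → local maximum
  f''(1.1455) = 7.7460 > 0 → local minimum

Critical points: x = 1/2 - sqrt(15)/6 ≈ -0.1455 (local maximum); x = 1/2 + sqrt(15)/6 ≈ 1.1455 (local minimum)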